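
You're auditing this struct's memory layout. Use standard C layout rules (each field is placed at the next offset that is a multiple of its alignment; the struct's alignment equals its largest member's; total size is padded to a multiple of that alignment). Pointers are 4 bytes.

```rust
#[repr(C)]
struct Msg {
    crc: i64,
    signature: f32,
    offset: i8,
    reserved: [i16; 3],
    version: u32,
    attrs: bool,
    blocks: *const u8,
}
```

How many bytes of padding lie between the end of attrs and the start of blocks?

0..8  crc  (8B, 8-aligned)
8..12  signature  (4B, 4-aligned)
12..13  offset  (1B, 1-aligned)
13..14  -- padding (1B)
14..20  reserved  (6B, 2-aligned)
20..24  version  (4B, 4-aligned)
24..25  attrs  (1B, 1-aligned)
25..28  -- padding (3B)
28..32  blocks  (4B, 4-aligned)

3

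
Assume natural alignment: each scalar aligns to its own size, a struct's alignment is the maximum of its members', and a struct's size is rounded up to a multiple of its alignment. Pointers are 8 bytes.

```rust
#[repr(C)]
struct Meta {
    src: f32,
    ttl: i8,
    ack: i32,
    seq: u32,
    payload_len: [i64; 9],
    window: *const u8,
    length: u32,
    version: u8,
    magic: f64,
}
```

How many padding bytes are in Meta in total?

0..4  src  (4B, 4-aligned)
4..5  ttl  (1B, 1-aligned)
5..8  -- padding (3B)
8..12  ack  (4B, 4-aligned)
12..16  seq  (4B, 4-aligned)
16..88  payload_len  (72B, 8-aligned)
88..96  window  (8B, 8-aligned)
96..100  length  (4B, 4-aligned)
100..101  version  (1B, 1-aligned)
101..104  -- padding (3B)
104..112  magic  (8B, 8-aligned)
sizeof = 112, alignof = 8
data bytes 106, size 112 → padding 6

6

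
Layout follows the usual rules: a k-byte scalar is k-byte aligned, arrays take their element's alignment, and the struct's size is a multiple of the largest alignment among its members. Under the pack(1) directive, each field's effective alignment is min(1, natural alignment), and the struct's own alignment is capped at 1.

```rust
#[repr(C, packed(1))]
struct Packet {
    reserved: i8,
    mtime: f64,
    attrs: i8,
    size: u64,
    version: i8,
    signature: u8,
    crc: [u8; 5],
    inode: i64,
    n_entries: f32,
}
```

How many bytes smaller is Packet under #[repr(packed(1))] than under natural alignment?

19

natural layout:
  reserved at 0 (size 1, align 1) → ends 1
  pad 7 to align 8 for mtime
  mtime at 8 (size 8, align 8) → ends 16
  attrs at 16 (size 1, align 1) → ends 17
  pad 7 to align 8 for size
  size at 24 (size 8, align 8) → ends 32
  version at 32 (size 1, align 1) → ends 33
  signature at 33 (size 1, align 1) → ends 34
  crc at 34 (size 5, align 1) → ends 39
  pad 1 to align 8 for inode
  inode at 40 (size 8, align 8) → ends 48
  n_entries at 48 (size 4, align 4) → ends 52
  tail pad 4 to reach multiple of 8
  total 56 bytes, alignment 8
packed(1) layout:
  reserved at 0 (size 1, align 1) → ends 1
  mtime at 1 (size 8, align 1) → ends 9
  attrs at 9 (size 1, align 1) → ends 10
  size at 10 (size 8, align 1) → ends 18
  version at 18 (size 1, align 1) → ends 19
  signature at 19 (size 1, align 1) → ends 20
  crc at 20 (size 5, align 1) → ends 25
  inode at 25 (size 8, align 1) → ends 33
  n_entries at 33 (size 4, align 1) → ends 37
  total 37 bytes, alignment 1
56 − 37 = 19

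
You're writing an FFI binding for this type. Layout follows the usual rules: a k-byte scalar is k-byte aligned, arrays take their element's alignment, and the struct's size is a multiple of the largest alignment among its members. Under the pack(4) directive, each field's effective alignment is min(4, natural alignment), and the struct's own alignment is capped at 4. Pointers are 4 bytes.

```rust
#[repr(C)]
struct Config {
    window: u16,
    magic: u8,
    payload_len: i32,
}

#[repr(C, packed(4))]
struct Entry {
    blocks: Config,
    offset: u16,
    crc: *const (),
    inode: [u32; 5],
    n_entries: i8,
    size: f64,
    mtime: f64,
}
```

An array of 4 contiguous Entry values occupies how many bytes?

Config: 0..2  window  (2B, 2-aligned); 2..3  magic  (1B, 1-aligned); 3..4  -- padding (1B); 4..8  payload_len  (4B, 4-aligned); sizeof = 8, alignof = 4
0..8  blocks  (8B, 4-aligned)
8..10  offset  (2B, 2-aligned)
10..12  -- padding (2B)
12..16  crc  (4B, 4-aligned)
16..36  inode  (20B, 4-aligned)
36..37  n_entries  (1B, 1-aligned)
37..40  -- padding (3B)
40..48  size  (8B, 4-aligned)
48..56  mtime  (8B, 4-aligned)
sizeof = 56, alignof = 4
array of 4: 4 × 56 = 224

224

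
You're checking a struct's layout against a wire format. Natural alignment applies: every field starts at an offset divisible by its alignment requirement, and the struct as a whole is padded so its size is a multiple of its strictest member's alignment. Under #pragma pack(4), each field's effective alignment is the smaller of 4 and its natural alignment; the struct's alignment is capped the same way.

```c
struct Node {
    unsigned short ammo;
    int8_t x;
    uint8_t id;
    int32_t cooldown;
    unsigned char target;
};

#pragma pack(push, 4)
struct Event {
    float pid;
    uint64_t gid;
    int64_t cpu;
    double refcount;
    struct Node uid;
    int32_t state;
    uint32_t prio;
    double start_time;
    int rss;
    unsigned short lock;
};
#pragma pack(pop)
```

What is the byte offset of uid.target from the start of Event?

36

Node: 0..2  ammo  (2B, 2-aligned); 2..3  x  (1B, 1-aligned); 3..4  id  (1B, 1-aligned); 4..8  cooldown  (4B, 4-aligned); 8..9  target  (1B, 1-aligned); 9..12  -- tail padding (3B); sizeof = 12, alignof = 4
0..4  pid  (4B, 4-aligned)
4..12  gid  (8B, 4-aligned)
12..20  cpu  (8B, 4-aligned)
20..28  refcount  (8B, 4-aligned)
28..40  uid  (12B, 4-aligned)
within Node: target at 8
28 + 8 = 36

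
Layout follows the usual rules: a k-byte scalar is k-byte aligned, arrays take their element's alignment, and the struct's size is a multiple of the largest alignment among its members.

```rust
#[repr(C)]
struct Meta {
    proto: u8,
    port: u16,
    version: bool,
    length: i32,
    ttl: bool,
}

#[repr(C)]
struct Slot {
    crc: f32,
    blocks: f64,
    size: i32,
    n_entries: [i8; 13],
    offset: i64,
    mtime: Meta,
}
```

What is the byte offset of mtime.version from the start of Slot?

Meta: @0: proto [1B, align 1] → 1; +1 pad (align 2); @2: port [2B, align 2] → 4; @4: version [1B, align 1] → 5; +3 pad (align 4); @8: length [4B, align 4] → 12; @12: ttl [1B, align 1] → 13; +3 tail pad (align 4); size 16, align 4
@0: crc [4B, align 4] → 4
+4 pad (align 8)
@8: blocks [8B, align 8] → 16
@16: size [4B, align 4] → 20
@20: n_entries [13B, align 1] → 33
+7 pad (align 8)
@40: offset [8B, align 8] → 48
@48: mtime [16B, align 4] → 64
within Meta: version at 4
48 + 4 = 52

52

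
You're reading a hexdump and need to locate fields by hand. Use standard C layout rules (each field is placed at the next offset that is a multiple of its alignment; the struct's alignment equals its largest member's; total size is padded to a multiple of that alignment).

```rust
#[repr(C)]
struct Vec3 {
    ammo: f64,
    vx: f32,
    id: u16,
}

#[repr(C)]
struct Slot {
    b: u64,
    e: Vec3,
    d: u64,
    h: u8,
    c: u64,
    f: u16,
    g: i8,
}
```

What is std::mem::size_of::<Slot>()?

Vec3: @0: ammo [8B, align 8] → 8; @8: vx [4B, align 4] → 12; @12: id [2B, align 2] → 14; +2 tail pad (align 8); size 16, align 8
@0: b [8B, align 8] → 8
@8: e [16B, align 8] → 24
@24: d [8B, align 8] → 32
@32: h [1B, align 1] → 33
+7 pad (align 8)
@40: c [8B, align 8] → 48
@48: f [2B, align 2] → 50
@50: g [1B, align 1] → 51
+5 tail pad (align 8)
size 56, align 8

56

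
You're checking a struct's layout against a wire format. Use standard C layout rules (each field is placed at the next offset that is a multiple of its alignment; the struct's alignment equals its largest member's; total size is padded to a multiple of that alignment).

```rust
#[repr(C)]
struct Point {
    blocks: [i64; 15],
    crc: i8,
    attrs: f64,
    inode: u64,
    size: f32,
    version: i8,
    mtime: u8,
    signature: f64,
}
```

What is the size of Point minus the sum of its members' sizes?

9

0..120  blocks  (120B, 8-aligned)
120..121  crc  (1B, 1-aligned)
121..128  -- padding (7B)
128..136  attrs  (8B, 8-aligned)
136..144  inode  (8B, 8-aligned)
144..148  size  (4B, 4-aligned)
148..149  version  (1B, 1-aligned)
149..150  mtime  (1B, 1-aligned)
150..152  -- padding (2B)
152..160  signature  (8B, 8-aligned)
sizeof = 160, alignof = 8
data bytes 151, size 160 → padding 9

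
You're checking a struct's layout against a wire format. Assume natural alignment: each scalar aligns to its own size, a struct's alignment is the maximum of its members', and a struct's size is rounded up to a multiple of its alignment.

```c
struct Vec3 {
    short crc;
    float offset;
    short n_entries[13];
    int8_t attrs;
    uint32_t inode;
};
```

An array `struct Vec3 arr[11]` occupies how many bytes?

440

0..2  crc  (2B, 2-aligned)
2..4  -- padding (2B)
4..8  offset  (4B, 4-aligned)
8..34  n_entries  (26B, 2-aligned)
34..35  attrs  (1B, 1-aligned)
35..36  -- padding (1B)
36..40  inode  (4B, 4-aligned)
sizeof = 40, alignof = 4
array of 11: 11 × 40 = 440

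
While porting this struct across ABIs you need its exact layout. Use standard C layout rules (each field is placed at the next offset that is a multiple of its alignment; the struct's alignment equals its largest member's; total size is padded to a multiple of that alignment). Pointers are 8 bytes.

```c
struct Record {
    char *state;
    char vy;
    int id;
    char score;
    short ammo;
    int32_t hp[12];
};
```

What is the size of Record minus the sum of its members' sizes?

8

0..8  state  (8B, 8-aligned)
8..9  vy  (1B, 1-aligned)
9..12  -- padding (3B)
12..16  id  (4B, 4-aligned)
16..17  score  (1B, 1-aligned)
17..18  -- padding (1B)
18..20  ammo  (2B, 2-aligned)
20..68  hp  (48B, 4-aligned)
68..72  -- tail padding (4B)
sizeof = 72, alignof = 8
data bytes 64, size 72 → padding 8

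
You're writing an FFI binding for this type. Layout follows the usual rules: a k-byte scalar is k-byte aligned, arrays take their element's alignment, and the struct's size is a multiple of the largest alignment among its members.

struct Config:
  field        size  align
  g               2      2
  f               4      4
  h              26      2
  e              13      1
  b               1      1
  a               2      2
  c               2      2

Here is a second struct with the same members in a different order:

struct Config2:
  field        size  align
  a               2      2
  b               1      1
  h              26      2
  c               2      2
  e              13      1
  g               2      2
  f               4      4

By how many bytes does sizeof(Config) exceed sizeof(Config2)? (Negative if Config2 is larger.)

0..2  g  (2B, 2-aligned)
2..4  -- padding (2B)
4..8  f  (4B, 4-aligned)
8..34  h  (26B, 2-aligned)
34..47  e  (13B, 1-aligned)
47..48  b  (1B, 1-aligned)
48..50  a  (2B, 2-aligned)
50..52  c  (2B, 2-aligned)
sizeof = 52, alignof = 4
— Config2 —
0..2  a  (2B, 2-aligned)
2..3  b  (1B, 1-aligned)
3..4  -- padding (1B)
4..30  h  (26B, 2-aligned)
30..32  c  (2B, 2-aligned)
32..45  e  (13B, 1-aligned)
45..46  -- padding (1B)
46..48  g  (2B, 2-aligned)
48..52  f  (4B, 4-aligned)
sizeof = 52, alignof = 4
52 − 52 = 0

0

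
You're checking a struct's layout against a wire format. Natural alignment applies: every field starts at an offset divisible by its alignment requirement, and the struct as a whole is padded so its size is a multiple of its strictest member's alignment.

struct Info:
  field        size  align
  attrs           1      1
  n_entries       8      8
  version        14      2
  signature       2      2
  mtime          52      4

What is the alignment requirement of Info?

8

member alignments: attrs=1, n_entries=8, version=2, signature=2, mtime=4
max = 8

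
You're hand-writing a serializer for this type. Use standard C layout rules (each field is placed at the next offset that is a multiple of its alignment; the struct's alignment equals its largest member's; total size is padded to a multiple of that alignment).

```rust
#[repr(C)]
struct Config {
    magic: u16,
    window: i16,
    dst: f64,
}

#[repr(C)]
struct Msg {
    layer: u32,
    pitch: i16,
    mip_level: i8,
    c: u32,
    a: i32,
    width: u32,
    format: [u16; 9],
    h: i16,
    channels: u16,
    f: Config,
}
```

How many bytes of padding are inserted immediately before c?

Config: magic at 0 (size 2, align 2) → ends 2; window at 2 (size 2, align 2) → ends 4; pad 4 to align 8 for dst; dst at 8 (size 8, align 8) → ends 16; total 16 bytes, alignment 8
layer at 0 (size 4, align 4) → ends 4
pitch at 4 (size 2, align 2) → ends 6
mip_level at 6 (size 1, align 1) → ends 7
pad 1 to align 4 for c
c at 8 (size 4, align 4) → ends 12

1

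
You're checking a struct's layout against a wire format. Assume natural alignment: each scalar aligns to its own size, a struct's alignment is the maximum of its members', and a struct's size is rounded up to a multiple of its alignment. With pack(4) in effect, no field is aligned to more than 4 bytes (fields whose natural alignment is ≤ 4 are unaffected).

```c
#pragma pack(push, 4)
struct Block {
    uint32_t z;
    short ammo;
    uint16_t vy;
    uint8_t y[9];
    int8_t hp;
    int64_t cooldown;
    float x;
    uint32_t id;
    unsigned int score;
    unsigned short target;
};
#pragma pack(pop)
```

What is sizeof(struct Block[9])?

396

z at 0 (size 4, align 4) → ends 4
ammo at 4 (size 2, align 2) → ends 6
vy at 6 (size 2, align 2) → ends 8
y at 8 (size 9, align 1) → ends 17
hp at 17 (size 1, align 1) → ends 18
pad 2 to align 4 for cooldown
cooldown at 20 (size 8, align 4) → ends 28
x at 28 (size 4, align 4) → ends 32
id at 32 (size 4, align 4) → ends 36
score at 36 (size 4, align 4) → ends 40
target at 40 (size 2, align 2) → ends 42
tail pad 2 to reach multiple of 4
total 44 bytes, alignment 4
array of 9: 9 × 44 = 396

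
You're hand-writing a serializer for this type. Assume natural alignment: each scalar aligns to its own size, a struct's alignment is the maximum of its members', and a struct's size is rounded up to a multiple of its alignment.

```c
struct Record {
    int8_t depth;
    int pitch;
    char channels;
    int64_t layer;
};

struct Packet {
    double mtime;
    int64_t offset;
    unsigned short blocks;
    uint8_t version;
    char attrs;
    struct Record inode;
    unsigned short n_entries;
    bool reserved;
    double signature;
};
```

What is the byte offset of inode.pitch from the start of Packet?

Record: @0: depth [1B, align 1] → 1; +3 pad (align 4); @4: pitch [4B, align 4] → 8; @8: channels [1B, align 1] → 9; +7 pad (align 8); @16: layer [8B, align 8] → 24; size 24, align 8
@0: mtime [8B, align 8] → 8
@8: offset [8B, align 8] → 16
@16: blocks [2B, align 2] → 18
@18: version [1B, align 1] → 19
@19: attrs [1B, align 1] → 20
+4 pad (align 8)
@24: inode [24B, align 8] → 48
within Record: pitch at 4
24 + 4 = 28

28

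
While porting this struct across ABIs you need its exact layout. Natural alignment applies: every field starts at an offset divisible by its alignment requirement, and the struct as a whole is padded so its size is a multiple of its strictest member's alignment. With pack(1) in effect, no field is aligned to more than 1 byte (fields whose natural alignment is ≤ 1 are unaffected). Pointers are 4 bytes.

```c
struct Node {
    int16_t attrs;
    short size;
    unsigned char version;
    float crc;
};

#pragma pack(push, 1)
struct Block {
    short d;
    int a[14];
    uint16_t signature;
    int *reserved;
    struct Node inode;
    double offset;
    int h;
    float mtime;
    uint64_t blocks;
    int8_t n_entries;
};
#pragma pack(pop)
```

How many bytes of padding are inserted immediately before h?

Node: @0: attrs [2B, align 2] → 2; @2: size [2B, align 2] → 4; @4: version [1B, align 1] → 5; +3 pad (align 4); @8: crc [4B, align 4] → 12; size 12, align 4
@0: d [2B, align 1] → 2
@2: a [56B, align 1] → 58
@58: signature [2B, align 1] → 60
@60: reserved [4B, align 1] → 64
@64: inode [12B, align 1] → 76
@76: offset [8B, align 1] → 84
@84: h [4B, align 1] → 88

0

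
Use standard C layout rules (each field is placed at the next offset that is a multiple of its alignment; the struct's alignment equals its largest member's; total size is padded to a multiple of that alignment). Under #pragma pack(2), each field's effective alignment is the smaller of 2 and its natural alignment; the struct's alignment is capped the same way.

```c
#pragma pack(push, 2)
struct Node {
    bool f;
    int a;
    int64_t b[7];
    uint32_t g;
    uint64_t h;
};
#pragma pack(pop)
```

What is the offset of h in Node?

66

f at 0 (size 1, align 1) → ends 1
pad 1 to align 2 for a
a at 2 (size 4, align 2) → ends 6
b at 6 (size 56, align 2) → ends 62
g at 62 (size 4, align 2) → ends 66
h at 66 (size 8, align 2) → ends 74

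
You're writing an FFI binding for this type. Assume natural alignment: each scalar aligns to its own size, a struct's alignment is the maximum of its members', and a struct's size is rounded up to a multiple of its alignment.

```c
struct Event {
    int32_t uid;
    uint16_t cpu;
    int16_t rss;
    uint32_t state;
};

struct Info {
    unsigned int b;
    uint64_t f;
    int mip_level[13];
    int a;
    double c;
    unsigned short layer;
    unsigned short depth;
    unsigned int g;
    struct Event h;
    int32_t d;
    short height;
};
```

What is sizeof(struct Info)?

112 bytes

Event: 0..4  uid  (4B, 4-aligned); 4..6  cpu  (2B, 2-aligned); 6..8  rss  (2B, 2-aligned); 8..12  state  (4B, 4-aligned); sizeof = 12, alignof = 4
0..4  b  (4B, 4-aligned)
4..8  -- padding (4B)
8..16  f  (8B, 8-aligned)
16..68  mip_level  (52B, 4-aligned)
68..72  a  (4B, 4-aligned)
72..80  c  (8B, 8-aligned)
80..82  layer  (2B, 2-aligned)
82..84  depth  (2B, 2-aligned)
84..88  g  (4B, 4-aligned)
88..100  h  (12B, 4-aligned)
100..104  d  (4B, 4-aligned)
104..106  height  (2B, 2-aligned)
106..112  -- tail padding (6B)
sizeof = 112, alignof = 8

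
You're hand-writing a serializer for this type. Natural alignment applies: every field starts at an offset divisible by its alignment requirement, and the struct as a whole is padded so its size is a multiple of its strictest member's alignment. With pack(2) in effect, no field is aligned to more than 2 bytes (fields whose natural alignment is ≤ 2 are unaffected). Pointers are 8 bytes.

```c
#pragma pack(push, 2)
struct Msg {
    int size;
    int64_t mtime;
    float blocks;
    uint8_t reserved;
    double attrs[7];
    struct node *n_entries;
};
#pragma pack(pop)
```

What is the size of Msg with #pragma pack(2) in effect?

@0: size [4B, align 2] → 4
@4: mtime [8B, align 2] → 12
@12: blocks [4B, align 2] → 16
@16: reserved [1B, align 1] → 17
+1 pad (align 2)
@18: attrs [56B, align 2] → 74
@74: n_entries [8B, align 2] → 82
size 82, align 2

82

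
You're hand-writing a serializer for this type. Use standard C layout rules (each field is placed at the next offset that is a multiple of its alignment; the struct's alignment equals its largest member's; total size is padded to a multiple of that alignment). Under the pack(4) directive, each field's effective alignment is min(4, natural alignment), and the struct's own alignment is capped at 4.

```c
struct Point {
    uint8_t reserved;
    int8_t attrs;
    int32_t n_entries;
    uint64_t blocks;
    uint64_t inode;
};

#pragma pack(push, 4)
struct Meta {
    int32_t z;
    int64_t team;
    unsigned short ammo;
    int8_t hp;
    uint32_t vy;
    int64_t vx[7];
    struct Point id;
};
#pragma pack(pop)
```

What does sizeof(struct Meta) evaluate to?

100 bytes

Point: 0..1  reserved  (1B, 1-aligned); 1..2  attrs  (1B, 1-aligned); 2..4  -- padding (2B); 4..8  n_entries  (4B, 4-aligned); 8..16  blocks  (8B, 8-aligned); 16..24  inode  (8B, 8-aligned); sizeof = 24, alignof = 8
0..4  z  (4B, 4-aligned)
4..12  team  (8B, 4-aligned)
12..14  ammo  (2B, 2-aligned)
14..15  hp  (1B, 1-aligned)
15..16  -- padding (1B)
16..20  vy  (4B, 4-aligned)
20..76  vx  (56B, 4-aligned)
76..100  id  (24B, 4-aligned)
sizeof = 100, alignof = 4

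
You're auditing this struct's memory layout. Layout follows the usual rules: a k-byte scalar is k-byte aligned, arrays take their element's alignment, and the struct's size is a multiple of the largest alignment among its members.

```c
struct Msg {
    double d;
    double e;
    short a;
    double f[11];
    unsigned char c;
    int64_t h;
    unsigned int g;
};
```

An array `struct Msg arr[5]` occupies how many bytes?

680

d at 0 (size 8, align 8) → ends 8
e at 8 (size 8, align 8) → ends 16
a at 16 (size 2, align 2) → ends 18
pad 6 to align 8 for f
f at 24 (size 88, align 8) → ends 112
c at 112 (size 1, align 1) → ends 113
pad 7 to align 8 for h
h at 120 (size 8, align 8) → ends 128
g at 128 (size 4, align 4) → ends 132
tail pad 4 to reach multiple of 8
total 136 bytes, alignment 8
array of 5: 5 × 136 = 680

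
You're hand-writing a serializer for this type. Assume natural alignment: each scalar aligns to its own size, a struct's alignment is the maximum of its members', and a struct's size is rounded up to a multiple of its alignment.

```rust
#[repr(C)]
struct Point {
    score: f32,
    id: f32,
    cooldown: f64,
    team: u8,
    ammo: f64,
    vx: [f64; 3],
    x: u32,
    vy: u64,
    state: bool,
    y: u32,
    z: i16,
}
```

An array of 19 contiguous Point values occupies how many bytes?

score at 0 (size 4, align 4) → ends 4
id at 4 (size 4, align 4) → ends 8
cooldown at 8 (size 8, align 8) → ends 16
team at 16 (size 1, align 1) → ends 17
pad 7 to align 8 for ammo
ammo at 24 (size 8, align 8) → ends 32
vx at 32 (size 24, align 8) → ends 56
x at 56 (size 4, align 4) → ends 60
pad 4 to align 8 for vy
vy at 64 (size 8, align 8) → ends 72
state at 72 (size 1, align 1) → ends 73
pad 3 to align 4 for y
y at 76 (size 4, align 4) → ends 80
z at 80 (size 2, align 2) → ends 82
tail pad 6 to reach multiple of 8
total 88 bytes, alignment 8
array of 19: 19 × 88 = 1672

1672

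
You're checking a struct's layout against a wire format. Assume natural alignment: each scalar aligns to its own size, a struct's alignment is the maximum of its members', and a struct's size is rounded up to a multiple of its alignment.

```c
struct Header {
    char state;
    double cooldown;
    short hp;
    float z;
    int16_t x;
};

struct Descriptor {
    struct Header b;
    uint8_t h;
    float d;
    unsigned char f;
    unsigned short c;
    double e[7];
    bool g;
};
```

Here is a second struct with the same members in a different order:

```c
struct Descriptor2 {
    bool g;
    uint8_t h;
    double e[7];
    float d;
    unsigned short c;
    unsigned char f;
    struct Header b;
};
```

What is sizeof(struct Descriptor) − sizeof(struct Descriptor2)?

Header: @0: state [1B, align 1] → 1; +7 pad (align 8); @8: cooldown [8B, align 8] → 16; @16: hp [2B, align 2] → 18; +2 pad (align 4); @20: z [4B, align 4] → 24; @24: x [2B, align 2] → 26; +6 tail pad (align 8); size 32, align 8
@0: b [32B, align 8] → 32
@32: h [1B, align 1] → 33
+3 pad (align 4)
@36: d [4B, align 4] → 40
@40: f [1B, align 1] → 41
+1 pad (align 2)
@42: c [2B, align 2] → 44
+4 pad (align 8)
@48: e [56B, align 8] → 104
@104: g [1B, align 1] → 105
+7 tail pad (align 8)
size 112, align 8
— Descriptor2 —
@0: g [1B, align 1] → 1
@1: h [1B, align 1] → 2
+6 pad (align 8)
@8: e [56B, align 8] → 64
@64: d [4B, align 4] → 68
@68: c [2B, align 2] → 70
@70: f [1B, align 1] → 71
+1 pad (align 8)
@72: b [32B, align 8] → 104
size 104, align 8
112 − 104 = 8

8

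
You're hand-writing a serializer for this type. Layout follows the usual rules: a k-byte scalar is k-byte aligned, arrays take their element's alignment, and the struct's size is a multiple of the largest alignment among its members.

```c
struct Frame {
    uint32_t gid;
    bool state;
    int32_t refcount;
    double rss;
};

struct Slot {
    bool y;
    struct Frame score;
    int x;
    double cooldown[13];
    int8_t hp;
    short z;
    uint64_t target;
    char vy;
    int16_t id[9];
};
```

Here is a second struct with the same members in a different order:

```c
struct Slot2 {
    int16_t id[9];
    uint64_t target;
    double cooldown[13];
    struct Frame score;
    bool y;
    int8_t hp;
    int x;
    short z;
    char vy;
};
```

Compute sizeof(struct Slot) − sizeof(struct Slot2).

Frame: 0..4  gid  (4B, 4-aligned); 4..5  state  (1B, 1-aligned); 5..8  -- padding (3B); 8..12  refcount  (4B, 4-aligned); 12..16  -- padding (4B); 16..24  rss  (8B, 8-aligned); sizeof = 24, alignof = 8
0..1  y  (1B, 1-aligned)
1..8  -- padding (7B)
8..32  score  (24B, 8-aligned)
32..36  x  (4B, 4-aligned)
36..40  -- padding (4B)
40..144  cooldown  (104B, 8-aligned)
144..145  hp  (1B, 1-aligned)
145..146  -- padding (1B)
146..148  z  (2B, 2-aligned)
148..152  -- padding (4B)
152..160  target  (8B, 8-aligned)
160..161  vy  (1B, 1-aligned)
161..162  -- padding (1B)
162..180  id  (18B, 2-aligned)
180..184  -- tail padding (4B)
sizeof = 184, alignof = 8
— Slot2 —
0..18  id  (18B, 2-aligned)
18..24  -- padding (6B)
24..32  target  (8B, 8-aligned)
32..136  cooldown  (104B, 8-aligned)
136..160  score  (24B, 8-aligned)
160..161  y  (1B, 1-aligned)
161..162  hp  (1B, 1-aligned)
162..164  -- padding (2B)
164..168  x  (4B, 4-aligned)
168..170  z  (2B, 2-aligned)
170..171  vy  (1B, 1-aligned)
171..176  -- tail padding (5B)
sizeof = 176, alignof = 8
184 − 176 = 8

8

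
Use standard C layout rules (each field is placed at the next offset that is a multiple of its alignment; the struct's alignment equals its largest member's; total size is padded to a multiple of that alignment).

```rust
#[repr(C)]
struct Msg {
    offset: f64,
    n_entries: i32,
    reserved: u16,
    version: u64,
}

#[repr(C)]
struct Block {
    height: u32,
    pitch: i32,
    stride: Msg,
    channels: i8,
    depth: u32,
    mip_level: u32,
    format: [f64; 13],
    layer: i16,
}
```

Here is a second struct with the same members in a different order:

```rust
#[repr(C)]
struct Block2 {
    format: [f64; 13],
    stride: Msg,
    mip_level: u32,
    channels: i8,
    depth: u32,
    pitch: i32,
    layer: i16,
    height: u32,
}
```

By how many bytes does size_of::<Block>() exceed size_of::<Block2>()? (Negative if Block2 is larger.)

Msg: offset at 0 (size 8, align 8) → ends 8; n_entries at 8 (size 4, align 4) → ends 12; reserved at 12 (size 2, align 2) → ends 14; pad 2 to align 8 for version; version at 16 (size 8, align 8) → ends 24; total 24 bytes, alignment 8
height at 0 (size 4, align 4) → ends 4
pitch at 4 (size 4, align 4) → ends 8
stride at 8 (size 24, align 8) → ends 32
channels at 32 (size 1, align 1) → ends 33
pad 3 to align 4 for depth
depth at 36 (size 4, align 4) → ends 40
mip_level at 40 (size 4, align 4) → ends 44
pad 4 to align 8 for format
format at 48 (size 104, align 8) → ends 152
layer at 152 (size 2, align 2) → ends 154
tail pad 6 to reach multiple of 8
total 160 bytes, alignment 8
— Block2 —
format at 0 (size 104, align 8) → ends 104
stride at 104 (size 24, align 8) → ends 128
mip_level at 128 (size 4, align 4) → ends 132
channels at 132 (size 1, align 1) → ends 133
pad 3 to align 4 for depth
depth at 136 (size 4, align 4) → ends 140
pitch at 140 (size 4, align 4) → ends 144
layer at 144 (size 2, align 2) → ends 146
pad 2 to align 4 for height
height at 148 (size 4, align 4) → ends 152
total 152 bytes, alignment 8
160 − 152 = 8

8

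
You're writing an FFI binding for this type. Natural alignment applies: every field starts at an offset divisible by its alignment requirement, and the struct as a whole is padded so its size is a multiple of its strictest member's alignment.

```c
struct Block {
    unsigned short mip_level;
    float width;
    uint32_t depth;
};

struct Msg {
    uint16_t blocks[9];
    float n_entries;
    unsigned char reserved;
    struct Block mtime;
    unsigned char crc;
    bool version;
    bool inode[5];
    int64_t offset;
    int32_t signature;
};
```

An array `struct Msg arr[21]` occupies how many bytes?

1344

Block: 0..2  mip_level  (2B, 2-aligned); 2..4  -- padding (2B); 4..8  width  (4B, 4-aligned); 8..12  depth  (4B, 4-aligned); sizeof = 12, alignof = 4
0..18  blocks  (18B, 2-aligned)
18..20  -- padding (2B)
20..24  n_entries  (4B, 4-aligned)
24..25  reserved  (1B, 1-aligned)
25..28  -- padding (3B)
28..40  mtime  (12B, 4-aligned)
40..41  crc  (1B, 1-aligned)
41..42  version  (1B, 1-aligned)
42..47  inode  (5B, 1-aligned)
47..48  -- padding (1B)
48..56  offset  (8B, 8-aligned)
56..60  signature  (4B, 4-aligned)
60..64  -- tail padding (4B)
sizeof = 64, alignof = 8
array of 21: 21 × 64 = 1344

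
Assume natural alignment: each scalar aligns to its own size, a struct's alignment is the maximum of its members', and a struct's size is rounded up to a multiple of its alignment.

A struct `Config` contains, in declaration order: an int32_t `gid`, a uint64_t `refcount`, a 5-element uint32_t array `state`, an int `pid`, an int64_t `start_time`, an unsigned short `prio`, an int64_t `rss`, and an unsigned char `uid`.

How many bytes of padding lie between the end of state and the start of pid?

0

0..4  gid  (4B, 4-aligned)
4..8  -- padding (4B)
8..16  refcount  (8B, 8-aligned)
16..36  state  (20B, 4-aligned)
36..40  pid  (4B, 4-aligned)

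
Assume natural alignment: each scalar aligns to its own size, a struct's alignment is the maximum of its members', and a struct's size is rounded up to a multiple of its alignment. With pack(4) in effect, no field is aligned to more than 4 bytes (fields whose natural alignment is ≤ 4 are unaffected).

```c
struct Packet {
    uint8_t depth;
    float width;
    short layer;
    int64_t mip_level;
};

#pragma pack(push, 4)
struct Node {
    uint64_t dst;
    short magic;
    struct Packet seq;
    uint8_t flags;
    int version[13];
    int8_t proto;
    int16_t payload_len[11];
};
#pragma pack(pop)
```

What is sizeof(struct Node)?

Packet: @0: depth [1B, align 1] → 1; +3 pad (align 4); @4: width [4B, align 4] → 8; @8: layer [2B, align 2] → 10; +6 pad (align 8); @16: mip_level [8B, align 8] → 24; size 24, align 8
@0: dst [8B, align 4] → 8
@8: magic [2B, align 2] → 10
+2 pad (align 4)
@12: seq [24B, align 4] → 36
@36: flags [1B, align 1] → 37
+3 pad (align 4)
@40: version [52B, align 4] → 92
@92: proto [1B, align 1] → 93
+1 pad (align 2)
@94: payload_len [22B, align 2] → 116
size 116, align 4

116 bytes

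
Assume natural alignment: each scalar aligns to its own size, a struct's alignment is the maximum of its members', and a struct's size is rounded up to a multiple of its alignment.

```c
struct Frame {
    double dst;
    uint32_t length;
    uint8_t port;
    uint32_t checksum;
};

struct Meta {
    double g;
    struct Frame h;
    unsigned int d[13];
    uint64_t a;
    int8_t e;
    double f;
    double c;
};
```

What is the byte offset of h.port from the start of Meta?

20

Frame: dst at 0 (size 8, align 8) → ends 8; length at 8 (size 4, align 4) → ends 12; port at 12 (size 1, align 1) → ends 13; pad 3 to align 4 for checksum; checksum at 16 (size 4, align 4) → ends 20; tail pad 4 to reach multiple of 8; total 24 bytes, alignment 8
g at 0 (size 8, align 8) → ends 8
h at 8 (size 24, align 8) → ends 32
within Frame: port at 12
8 + 12 = 20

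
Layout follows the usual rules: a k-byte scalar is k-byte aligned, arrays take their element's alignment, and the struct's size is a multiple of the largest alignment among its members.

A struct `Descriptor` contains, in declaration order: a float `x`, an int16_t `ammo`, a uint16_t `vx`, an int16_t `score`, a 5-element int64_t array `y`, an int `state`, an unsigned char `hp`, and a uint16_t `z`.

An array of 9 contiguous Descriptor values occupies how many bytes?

576

x at 0 (size 4, align 4) → ends 4
ammo at 4 (size 2, align 2) → ends 6
vx at 6 (size 2, align 2) → ends 8
score at 8 (size 2, align 2) → ends 10
pad 6 to align 8 for y
y at 16 (size 40, align 8) → ends 56
state at 56 (size 4, align 4) → ends 60
hp at 60 (size 1, align 1) → ends 61
pad 1 to align 2 for z
z at 62 (size 2, align 2) → ends 64
total 64 bytes, alignment 8
array of 9: 9 × 64 = 576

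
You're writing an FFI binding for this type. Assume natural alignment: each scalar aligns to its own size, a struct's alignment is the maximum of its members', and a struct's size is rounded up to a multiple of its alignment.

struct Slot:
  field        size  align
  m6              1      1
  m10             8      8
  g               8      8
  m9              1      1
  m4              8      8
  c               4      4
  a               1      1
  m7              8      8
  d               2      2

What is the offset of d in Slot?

56

0..1  m6  (1B, 1-aligned)
1..8  -- padding (7B)
8..16  m10  (8B, 8-aligned)
16..24  g  (8B, 8-aligned)
24..25  m9  (1B, 1-aligned)
25..32  -- padding (7B)
32..40  m4  (8B, 8-aligned)
40..44  c  (4B, 4-aligned)
44..45  a  (1B, 1-aligned)
45..48  -- padding (3B)
48..56  m7  (8B, 8-aligned)
56..58  d  (2B, 2-aligned)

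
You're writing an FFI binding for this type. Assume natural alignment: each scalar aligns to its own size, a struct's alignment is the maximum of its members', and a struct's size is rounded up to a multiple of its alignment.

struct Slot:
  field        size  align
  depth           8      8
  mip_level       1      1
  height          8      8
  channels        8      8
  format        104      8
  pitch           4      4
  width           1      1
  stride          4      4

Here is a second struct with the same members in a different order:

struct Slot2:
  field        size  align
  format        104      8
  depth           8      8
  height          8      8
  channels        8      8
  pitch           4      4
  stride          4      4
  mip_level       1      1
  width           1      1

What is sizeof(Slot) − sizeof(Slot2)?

8

@0: depth [8B, align 8] → 8
@8: mip_level [1B, align 1] → 9
+7 pad (align 8)
@16: height [8B, align 8] → 24
@24: channels [8B, align 8] → 32
@32: format [104B, align 8] → 136
@136: pitch [4B, align 4] → 140
@140: width [1B, align 1] → 141
+3 pad (align 4)
@144: stride [4B, align 4] → 148
+4 tail pad (align 8)
size 152, align 8
— Slot2 —
@0: format [104B, align 8] → 104
@104: depth [8B, align 8] → 112
@112: height [8B, align 8] → 120
@120: channels [8B, align 8] → 128
@128: pitch [4B, align 4] → 132
@132: stride [4B, align 4] → 136
@136: mip_level [1B, align 1] → 137
@137: width [1B, align 1] → 138
+6 tail pad (align 8)
size 144, align 8
152 − 144 = 8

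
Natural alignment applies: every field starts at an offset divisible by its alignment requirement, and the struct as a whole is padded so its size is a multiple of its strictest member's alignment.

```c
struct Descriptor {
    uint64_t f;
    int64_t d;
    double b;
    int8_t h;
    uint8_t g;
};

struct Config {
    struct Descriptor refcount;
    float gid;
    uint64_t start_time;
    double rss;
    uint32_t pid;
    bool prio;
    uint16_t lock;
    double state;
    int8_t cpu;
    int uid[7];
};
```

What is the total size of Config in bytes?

104 bytes

Descriptor: f at 0 (size 8, align 8) → ends 8; d at 8 (size 8, align 8) → ends 16; b at 16 (size 8, align 8) → ends 24; h at 24 (size 1, align 1) → ends 25; g at 25 (size 1, align 1) → ends 26; tail pad 6 to reach multiple of 8; total 32 bytes, alignment 8
refcount at 0 (size 32, align 8) → ends 32
gid at 32 (size 4, align 4) → ends 36
pad 4 to align 8 for start_time
start_time at 40 (size 8, align 8) → ends 48
rss at 48 (size 8, align 8) → ends 56
pid at 56 (size 4, align 4) → ends 60
prio at 60 (size 1, align 1) → ends 61
pad 1 to align 2 for lock
lock at 62 (size 2, align 2) → ends 64
state at 64 (size 8, align 8) → ends 72
cpu at 72 (size 1, align 1) → ends 73
pad 3 to align 4 for uid
uid at 76 (size 28, align 4) → ends 104
total 104 bytes, alignment 8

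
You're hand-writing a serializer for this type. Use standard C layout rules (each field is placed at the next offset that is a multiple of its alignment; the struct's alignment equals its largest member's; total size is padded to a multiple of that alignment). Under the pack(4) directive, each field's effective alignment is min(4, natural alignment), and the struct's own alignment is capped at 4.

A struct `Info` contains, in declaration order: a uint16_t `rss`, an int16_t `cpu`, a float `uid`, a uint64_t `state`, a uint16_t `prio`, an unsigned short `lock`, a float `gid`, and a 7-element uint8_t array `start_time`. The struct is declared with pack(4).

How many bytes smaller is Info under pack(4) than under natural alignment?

0

natural layout:
  @0: rss [2B, align 2] → 2
  @2: cpu [2B, align 2] → 4
  @4: uid [4B, align 4] → 8
  @8: state [8B, align 8] → 16
  @16: prio [2B, align 2] → 18
  @18: lock [2B, align 2] → 20
  @20: gid [4B, align 4] → 24
  @24: start_time [7B, align 1] → 31
  +1 tail pad (align 8)
  size 32, align 8
packed(4) layout:
  @0: rss [2B, align 2] → 2
  @2: cpu [2B, align 2] → 4
  @4: uid [4B, align 4] → 8
  @8: state [8B, align 4] → 16
  @16: prio [2B, align 2] → 18
  @18: lock [2B, align 2] → 20
  @20: gid [4B, align 4] → 24
  @24: start_time [7B, align 1] → 31
  +1 tail pad (align 4)
  size 32, align 4
32 − 32 = 0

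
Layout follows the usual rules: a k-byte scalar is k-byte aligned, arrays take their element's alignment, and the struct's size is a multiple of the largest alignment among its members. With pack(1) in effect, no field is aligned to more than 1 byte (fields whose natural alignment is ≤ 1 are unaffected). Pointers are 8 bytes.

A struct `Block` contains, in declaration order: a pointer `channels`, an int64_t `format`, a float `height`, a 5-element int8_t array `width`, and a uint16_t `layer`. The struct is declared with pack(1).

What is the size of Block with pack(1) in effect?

channels at 0 (size 8, align 1) → ends 8
format at 8 (size 8, align 1) → ends 16
height at 16 (size 4, align 1) → ends 20
width at 20 (size 5, align 1) → ends 25
layer at 25 (size 2, align 1) → ends 27
total 27 bytes, alignment 1

27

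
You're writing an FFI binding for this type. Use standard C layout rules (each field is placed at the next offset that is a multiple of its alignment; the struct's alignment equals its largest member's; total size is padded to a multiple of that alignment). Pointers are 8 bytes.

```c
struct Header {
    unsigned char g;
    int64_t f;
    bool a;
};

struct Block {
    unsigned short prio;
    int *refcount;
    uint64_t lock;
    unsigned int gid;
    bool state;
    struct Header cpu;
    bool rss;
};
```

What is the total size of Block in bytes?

Header: 0..1  g  (1B, 1-aligned); 1..8  -- padding (7B); 8..16  f  (8B, 8-aligned); 16..17  a  (1B, 1-aligned); 17..24  -- tail padding (7B); sizeof = 24, alignof = 8
0..2  prio  (2B, 2-aligned)
2..8  -- padding (6B)
8..16  refcount  (8B, 8-aligned)
16..24  lock  (8B, 8-aligned)
24..28  gid  (4B, 4-aligned)
28..29  state  (1B, 1-aligned)
29..32  -- padding (3B)
32..56  cpu  (24B, 8-aligned)
56..57  rss  (1B, 1-aligned)
57..64  -- tail padding (7B)
sizeof = 64, alignof = 8

64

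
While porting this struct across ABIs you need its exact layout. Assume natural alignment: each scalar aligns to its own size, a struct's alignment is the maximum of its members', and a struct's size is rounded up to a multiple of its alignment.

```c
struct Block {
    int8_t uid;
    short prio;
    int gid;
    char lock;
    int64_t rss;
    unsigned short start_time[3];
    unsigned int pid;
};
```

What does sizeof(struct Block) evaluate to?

40

@0: uid [1B, align 1] → 1
+1 pad (align 2)
@2: prio [2B, align 2] → 4
@4: gid [4B, align 4] → 8
@8: lock [1B, align 1] → 9
+7 pad (align 8)
@16: rss [8B, align 8] → 24
@24: start_time [6B, align 2] → 30
+2 pad (align 4)
@32: pid [4B, align 4] → 36
+4 tail pad (align 8)
size 40, align 8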